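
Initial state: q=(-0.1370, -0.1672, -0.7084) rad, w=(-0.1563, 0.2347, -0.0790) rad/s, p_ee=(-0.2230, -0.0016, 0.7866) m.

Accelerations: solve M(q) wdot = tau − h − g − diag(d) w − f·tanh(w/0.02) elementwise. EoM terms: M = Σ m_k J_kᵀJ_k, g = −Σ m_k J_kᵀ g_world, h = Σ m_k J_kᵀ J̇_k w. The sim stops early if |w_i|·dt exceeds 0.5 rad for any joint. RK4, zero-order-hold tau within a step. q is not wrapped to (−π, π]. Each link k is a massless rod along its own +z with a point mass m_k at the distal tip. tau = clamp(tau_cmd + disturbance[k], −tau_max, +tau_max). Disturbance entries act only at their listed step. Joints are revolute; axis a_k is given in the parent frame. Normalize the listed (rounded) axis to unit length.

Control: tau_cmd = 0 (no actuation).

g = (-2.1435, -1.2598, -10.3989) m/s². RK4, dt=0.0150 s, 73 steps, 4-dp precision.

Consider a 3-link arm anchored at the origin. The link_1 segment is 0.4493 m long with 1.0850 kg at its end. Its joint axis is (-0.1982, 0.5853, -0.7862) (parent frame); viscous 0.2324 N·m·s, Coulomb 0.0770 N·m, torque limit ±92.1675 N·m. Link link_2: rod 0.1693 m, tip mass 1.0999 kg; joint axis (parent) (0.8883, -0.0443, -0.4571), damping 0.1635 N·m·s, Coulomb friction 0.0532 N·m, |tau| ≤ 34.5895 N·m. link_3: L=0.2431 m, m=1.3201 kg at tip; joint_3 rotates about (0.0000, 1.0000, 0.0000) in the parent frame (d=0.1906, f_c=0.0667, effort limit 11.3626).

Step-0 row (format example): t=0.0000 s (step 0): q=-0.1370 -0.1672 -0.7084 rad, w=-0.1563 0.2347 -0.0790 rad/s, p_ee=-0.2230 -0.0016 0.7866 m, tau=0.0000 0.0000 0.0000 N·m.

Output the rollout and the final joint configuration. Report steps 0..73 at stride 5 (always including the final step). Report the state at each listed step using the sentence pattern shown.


t=0.0750 s (step 5): q=-0.1584 -0.1666 -0.7939 rad, w=-0.4542 -0.2464 -2.0953 rad/s, p_ee=-0.2460 -0.0135 0.7685 m, tau=0.0000 0.0000 0.0000 N·m.
t=0.1500 s (step 10): q=-0.2128 -0.2202 -1.0079 rad, w=-1.0522 -1.3800 -3.5154 rad/s, p_ee=-0.2962 -0.0352 0.7154 m, tau=0.0000 0.0000 0.0000 N·m.
t=0.2250 s (step 15): q=-0.3234 -0.4165 -1.3044 rad, w=-1.9239 -4.1834 -4.2442 rad/s, p_ee=-0.3540 -0.0758 0.6219 m, tau=0.0000 0.0000 0.0000 N·m.
t=0.3000 s (step 20): q=-0.5042 -0.8660 -1.6119 rad, w=-2.9499 -7.4913 -3.6505 rad/s, p_ee=-0.3841 -0.1560 0.5062 m, tau=0.0000 0.0000 0.0000 N·m.
t=0.3750 s (step 25): q=-0.7808 -1.4402 -1.7989 rad, w=-4.4919 -7.1811 -0.9910 rad/s, p_ee=-0.3795 -0.2740 0.4104 m, tau=0.0000 0.0000 0.0000 N·m.
t=0.4500 s (step 30): q=-1.1682 -1.8930 -1.7126 rad, w=-5.6709 -4.6739 3.6122 rad/s, p_ee=-0.3785 -0.4108 0.2925 m, tau=0.0000 0.0000 0.0000 N·m.
t=0.5250 s (step 35): q=-1.6277 -2.0210 -1.2212 rad, w=-6.9674 2.4922 9.6149 rad/s, p_ee=-0.3457 -0.5385 0.0734 m, tau=0.0000 0.0000 0.0000 N·m.
t=0.6000 s (step 40): q=-2.2638 -1.6774 -0.2136 rad, w=-9.6185 4.0955 16.5640 rad/s, p_ee=-0.2611 -0.5881 -0.1566 m, tau=0.0000 0.0000 0.0000 N·m.
t=0.6750 s (step 45): q=-2.8944 -1.5557 0.6440 rad, w=-6.9655 0.0445 4.9246 rad/s, p_ee=-0.0764 -0.5587 -0.2267 m, tau=0.0000 0.0000 0.0000 N·m.
t=0.7500 s (step 50): q=-3.3310 -1.5646 0.6452 rad, w=-4.6497 -0.0673 -4.0453 rad/s, p_ee=0.1749 -0.5167 -0.2623 m, tau=0.0000 0.0000 0.0000 N·m.
t=0.8250 s (step 55): q=-3.5952 -1.5704 0.1661 rad, w=-2.6566 -0.1105 -7.5179 rad/s, p_ee=0.4295 -0.4375 -0.2357 m, tau=0.0000 0.0000 0.0000 N·m.
t=0.9000 s (step 60): q=-3.7801 -1.5677 -0.3037 rad, w=-2.3936 0.1718 -4.5432 rad/s, p_ee=0.5916 -0.3283 -0.1265 m, tau=0.0000 0.0000 0.0000 N·m.
t=0.9750 s (step 65): q=-3.9441 -1.5726 -0.5325 rad, w=-1.8684 -0.5340 -1.8396 rad/s, p_ee=0.6551 -0.2266 -0.0273 m, tau=0.0000 0.0000 0.0000 N·m.
t=1.0500 s (step 70): q=-4.0475 -1.6734 -0.6104 rad, w=-0.8355 -2.2252 -0.3168 rad/s, p_ee=0.6633 -0.1436 0.0205 m, tau=0.0000 0.0000 0.0000 N·m.
t=1.0950 s (step 73): q=-4.0687 -1.7969 -0.6053 rad, w=-0.0935 -3.2354 0.5545 rad/s, p_ee=0.6509 -0.1037 0.0224 m.
final q (rad): -4.0687 -1.7969 -0.6053


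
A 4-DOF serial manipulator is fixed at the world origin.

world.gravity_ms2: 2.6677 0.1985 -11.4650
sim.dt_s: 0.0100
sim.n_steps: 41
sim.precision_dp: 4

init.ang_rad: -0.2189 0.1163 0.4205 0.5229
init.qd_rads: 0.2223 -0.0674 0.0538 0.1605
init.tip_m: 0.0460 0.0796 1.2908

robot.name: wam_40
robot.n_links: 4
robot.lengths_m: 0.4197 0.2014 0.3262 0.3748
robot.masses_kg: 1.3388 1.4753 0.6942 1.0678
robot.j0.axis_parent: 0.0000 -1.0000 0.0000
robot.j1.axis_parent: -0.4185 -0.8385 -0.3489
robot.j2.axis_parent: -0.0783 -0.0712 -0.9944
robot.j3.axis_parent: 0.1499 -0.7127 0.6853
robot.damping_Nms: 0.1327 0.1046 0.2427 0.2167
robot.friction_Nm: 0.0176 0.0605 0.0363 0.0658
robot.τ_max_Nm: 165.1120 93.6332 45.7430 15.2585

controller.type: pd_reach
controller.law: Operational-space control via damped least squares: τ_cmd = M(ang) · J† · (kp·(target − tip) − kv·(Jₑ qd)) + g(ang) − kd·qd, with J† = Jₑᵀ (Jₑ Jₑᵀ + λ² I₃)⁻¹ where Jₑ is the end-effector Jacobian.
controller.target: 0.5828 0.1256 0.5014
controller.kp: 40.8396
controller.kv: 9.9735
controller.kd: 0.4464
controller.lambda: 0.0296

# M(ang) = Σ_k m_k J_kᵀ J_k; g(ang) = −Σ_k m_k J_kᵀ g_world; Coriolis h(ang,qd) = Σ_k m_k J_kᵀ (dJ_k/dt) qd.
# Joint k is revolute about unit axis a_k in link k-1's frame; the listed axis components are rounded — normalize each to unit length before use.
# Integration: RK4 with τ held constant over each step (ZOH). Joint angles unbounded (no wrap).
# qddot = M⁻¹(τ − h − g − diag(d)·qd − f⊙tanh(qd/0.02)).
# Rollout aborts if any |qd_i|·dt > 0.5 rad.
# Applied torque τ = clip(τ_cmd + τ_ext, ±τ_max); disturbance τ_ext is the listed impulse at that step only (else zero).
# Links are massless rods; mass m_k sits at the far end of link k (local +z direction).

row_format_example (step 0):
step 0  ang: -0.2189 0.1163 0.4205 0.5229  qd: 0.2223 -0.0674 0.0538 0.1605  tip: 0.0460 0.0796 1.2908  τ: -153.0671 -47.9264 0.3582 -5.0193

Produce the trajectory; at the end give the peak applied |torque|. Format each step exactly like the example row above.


step 1  ang: -0.2221 0.1186 0.4184 0.5386  qd: -0.8667 0.5251 -0.4519 2.9449  tip: 0.0445 0.0795 1.2894  τ: -134.8933 -42.5975 0.5193 -5.6620
step 2  ang: -0.2355 0.1270 0.4113 0.5776  qd: -1.8109 1.1513 -0.9083 4.8398  tip: 0.0458 0.0797 1.2854  τ: -114.4548 -36.3281 0.6353 -5.7121
step 3  ang: -0.2576 0.1415 0.4007 0.6321  qd: -2.5972 1.7468 -1.1700 6.0381  tip: 0.0501 0.0805 1.2791  τ: -93.4274 -29.8330 0.6338 -5.3694
step 4  ang: -0.2868 0.1617 0.3883 0.6959  qd: -3.2304 2.2827 -1.2878 6.6959  tip: 0.0574 0.0818 1.2706  τ: -73.2546 -23.6460 0.5501 -4.7854
step 5  ang: -0.3215 0.1868 0.3753 0.7642  qd: -3.7222 2.7338 -1.3065 6.9653  tip: 0.0675 0.0836 1.2603  τ: -54.8051 -18.0581 0.4183 -4.0846
step 6  ang: -0.3606 0.2159 0.3624 0.8339  qd: -4.0893 3.0863 -1.2555 6.9718  tip: 0.0803 0.0859 1.2483  τ: -38.4343 -13.1709 0.2650 -3.3562
step 7  ang: -0.4028 0.2481 0.3503 0.9028  qd: -4.3512 3.3400 -1.1572 6.8070  tip: 0.0954 0.0888 1.2349  τ: -24.1710 -8.9746 0.1106 -2.6562
step 8  ang: -0.4472 0.2823 0.3393 0.9695  qd: -4.5272 3.5033 -1.0303 6.5344  tip: 0.1124 0.0921 1.2202  τ: -11.8768 -5.4070 -0.0305 -2.0152
step 9  ang: -0.4930 0.3178 0.3297 1.0331  qd: -4.6347 3.5895 -0.8899 6.1966  tip: 0.1312 0.0959 1.2046  τ: -1.3453 -2.3877 -0.1486 -1.4467
step 10  ang: -0.5396 0.3538 0.3216 1.0932  qd: -4.6887 3.6127 -0.7475 5.8227  tip: 0.1512 0.0999 1.1881  τ: 7.6446 0.1651 -0.2392 -0.9535
step 11  ang: -0.5866 0.3898 0.3148 1.1495  qd: -4.7013 3.5862 -0.6112 5.4326  tip: 0.1723 0.1043 1.1710  τ: 15.3032 2.3260 -0.3007 -0.5329
step 12  ang: -0.6335 0.4254 0.3093 1.2018  qd: -4.6820 3.5220 -0.4861 5.0402  tip: 0.1941 0.1088 1.1534  τ: 21.8196 4.1598 -0.3342 -0.1793
step 13  ang: -0.6801 0.4601 0.3051 1.2503  qd: -4.6382 3.4296 -0.3748 4.6554  tip: 0.2164 0.1135 1.1354  τ: 27.3588 5.7213 -0.3422 0.1141
step 14  ang: -0.7261 0.4938 0.3018 1.2949  qd: -4.5757 3.3172 -0.2784 4.2851  tip: 0.2389 0.1183 1.1171  τ: 32.0624 7.0559 -0.3280 0.3541
step 15  ang: -0.7715 0.5264 0.2995 1.3360  qd: -4.4988 3.1912 -0.1967 3.9342  tip: 0.2615 0.1231 1.0986  τ: 36.0507 8.2007 -0.2950 0.5474
step 16  ang: -0.8160 0.5576 0.2979 1.3737  qd: -4.4108 3.0567 -0.1288 3.6058  tip: 0.2840 0.1280 1.0800  τ: 39.4255 9.1860 -0.2467 0.6998
step 17  ang: -0.8597 0.5875 0.2969 1.4082  qd: -4.3144 2.9178 -0.0733 3.3019  tip: 0.3063 0.1328 1.0614  τ: 42.2726 10.0362 -0.1862 0.8168
step 18  ang: -0.9023 0.6159 0.2964 1.4398  qd: -4.2116 2.7779 -0.0295 3.0230  tip: 0.3282 0.1374 1.0427  τ: 44.6644 10.7714 -0.1160 0.9029
step 19  ang: -0.9438 0.6430 0.2963 1.4688  qd: -4.1046 2.6423 -0.0028 2.7656  tip: 0.3496 0.1420 1.0241  τ: 46.6601 11.4103 -0.0332 0.9641
step 20  ang: -0.9843 0.6688 0.2963 1.4952  qd: -3.9947 2.5129 0.0081 2.5296  tip: 0.3704 0.1464 1.0056  τ: 48.3120 11.9659 0.0607 1.0031
step 21  ang: -1.0237 0.6933 0.2965 1.5195  qd: -3.8823 2.3876 0.0136 2.3194  tip: 0.3906 0.1506 0.9872  τ: 49.6674 12.4454 0.1577 1.0207
step 22  ang: -1.0620 0.7165 0.2966 1.5417  qd: -3.7680 2.2669 0.0167 2.1344  tip: 0.4101 0.1546 0.9689  τ: 50.7640 12.8566 0.2551 1.0194
step 23  ang: -1.0991 0.7386 0.2968 1.5622  qd: -3.6526 2.1515 0.0176 1.9726  tip: 0.4289 0.1584 0.9508  τ: 51.6335 13.2069 0.3518 1.0021
step 24  ang: -1.1350 0.7596 0.2970 1.5812  qd: -3.5366 2.0422 0.0166 1.8316  tip: 0.4469 0.1620 0.9330  τ: 52.3030 13.5027 0.4470 0.9715
step 25  ang: -1.1698 0.7795 0.2971 1.5989  qd: -3.4207 1.9393 0.0139 1.7093  tip: 0.4641 0.1654 0.9154  τ: 52.7963 13.7489 0.5401 0.9298
step 26  ang: -1.2034 0.7984 0.2973 1.6155  qd: -3.3052 1.8431 0.0099 1.6040  tip: 0.4805 0.1685 0.8981  τ: 53.1339 13.9500 0.6303 0.8787
step 27  ang: -1.2359 0.8164 0.2973 1.6310  qd: -3.1906 1.7534 0.0053 1.5139  tip: 0.4961 0.1714 0.8811  τ: 53.3340 14.1097 0.7170 0.8200
step 28  ang: -1.2672 0.8335 0.2974 1.6458  qd: -3.0770 1.6702 0.0003 1.4373  tip: 0.5108 0.1741 0.8644  τ: 53.4126 14.2313 0.7996 0.7550
step 29  ang: -1.2974 0.8498 0.2973 1.6598  qd: -2.9649 1.5933 -0.0049 1.3724  tip: 0.5248 0.1765 0.8481  τ: 53.3839 14.3178 0.8778 0.6852
step 30  ang: -1.3265 0.8654 0.2973 1.6732  qd: -2.8545 1.5226 -0.0106 1.3174  tip: 0.5379 0.1788 0.8322  τ: 53.2603 14.3721 0.9517 0.6119
step 31  ang: -1.3545 0.8803 0.2971 1.6862  qd: -2.7460 1.4581 -0.0173 1.2708  tip: 0.5501 0.1808 0.8166  τ: 53.0529 14.3971 1.0215 0.5361
step 32  ang: -1.3815 0.8945 0.2969 1.6987  qd: -2.6397 1.3997 -0.0253 1.2310  tip: 0.5616 0.1826 0.8015  τ: 52.7720 14.3954 1.0875 0.4588
step 33  ang: -1.4073 0.9083 0.2966 1.7108  qd: -2.5358 1.3472 -0.0350 1.1965  tip: 0.5724 0.1842 0.7867  τ: 52.4266 14.3694 1.1502 0.3809
step 34  ang: -1.4322 0.9215 0.2962 1.7226  qd: -2.4343 1.3004 -0.0466 1.1665  tip: 0.5823 0.1857 0.7725  τ: 52.0250 14.3213 1.2097 0.3029
step 35  ang: -1.4560 0.9343 0.2957 1.7341  qd: -2.3355 1.2588 -0.0598 1.1402  tip: 0.5916 0.1870 0.7586  τ: 51.5751 14.2528 1.2660 0.2253
step 36  ang: -1.4789 0.9467 0.2950 1.7454  qd: -2.2392 1.2220 -0.0740 1.1172  tip: 0.6001 0.1881 0.7453  τ: 51.0840 14.1658 1.3189 0.1483
step 37  ang: -1.5008 0.9588 0.2942 1.7565  qd: -2.1456 1.1894 -0.0887 1.0970  tip: 0.6080 0.1891 0.7323  τ: 50.5581 14.0617 1.3682 0.0723
step 38  ang: -1.5218 0.9705 0.2932 1.7673  qd: -2.0546 1.1606 -0.1036 1.0793  tip: 0.6152 0.1899 0.7199  τ: 50.0033 13.9421 1.4137 -0.0025
step 39  ang: -1.5419 0.9820 0.2921 1.7780  qd: -1.9663 1.1350 -0.1183 1.0638  tip: 0.6218 0.1906 0.7079  τ: 49.4248 13.8085 1.4554 -0.0758
step 40  ang: -1.5612 0.9932 0.2909 1.7886  qd: -1.8807 1.1123 -0.1327 1.0499  tip: 0.6278 0.1911 0.6964  τ: 48.8273 13.6625 1.4932 -0.1474
step 41  ang: -1.5796 1.0042 0.2895 1.7990  qd: -1.7976 1.0921 -0.1467 1.0373  tip: 0.6333 0.1916 0.6854
max |τ| (N·m): 153.0671


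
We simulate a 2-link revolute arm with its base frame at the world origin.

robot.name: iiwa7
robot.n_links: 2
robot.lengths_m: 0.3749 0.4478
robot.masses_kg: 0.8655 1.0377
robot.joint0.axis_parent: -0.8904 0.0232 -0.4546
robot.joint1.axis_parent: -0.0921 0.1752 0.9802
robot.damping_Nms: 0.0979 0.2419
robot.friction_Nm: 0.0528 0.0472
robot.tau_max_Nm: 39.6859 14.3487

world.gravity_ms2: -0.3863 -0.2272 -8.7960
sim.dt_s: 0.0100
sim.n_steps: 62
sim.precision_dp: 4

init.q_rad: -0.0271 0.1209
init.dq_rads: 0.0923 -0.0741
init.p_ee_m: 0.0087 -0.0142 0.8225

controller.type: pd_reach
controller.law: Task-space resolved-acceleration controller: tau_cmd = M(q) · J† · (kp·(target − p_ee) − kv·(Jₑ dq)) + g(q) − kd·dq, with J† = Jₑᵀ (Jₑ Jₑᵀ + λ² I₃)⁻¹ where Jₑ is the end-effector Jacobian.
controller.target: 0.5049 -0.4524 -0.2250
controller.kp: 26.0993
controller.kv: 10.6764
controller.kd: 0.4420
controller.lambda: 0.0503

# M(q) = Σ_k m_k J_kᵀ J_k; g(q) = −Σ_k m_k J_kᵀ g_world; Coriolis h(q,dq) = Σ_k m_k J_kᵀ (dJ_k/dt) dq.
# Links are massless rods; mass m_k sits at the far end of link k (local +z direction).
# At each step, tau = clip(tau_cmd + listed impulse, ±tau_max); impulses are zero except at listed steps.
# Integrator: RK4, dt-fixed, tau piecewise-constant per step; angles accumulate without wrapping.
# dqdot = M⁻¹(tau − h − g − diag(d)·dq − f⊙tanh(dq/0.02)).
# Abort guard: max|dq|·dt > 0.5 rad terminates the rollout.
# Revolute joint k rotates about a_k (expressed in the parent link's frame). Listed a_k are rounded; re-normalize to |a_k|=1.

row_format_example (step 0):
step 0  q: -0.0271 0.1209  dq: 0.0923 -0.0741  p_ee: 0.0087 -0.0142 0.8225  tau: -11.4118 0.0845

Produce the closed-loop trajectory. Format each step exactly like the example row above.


step 1  q: -0.0275 0.1261  dq: -0.1565 1.0075  p_ee: 0.0091 -0.0142 0.8225  tau: -10.0832 -0.3706
step 2  q: -0.0298 0.1358  dq: -0.3149 0.9442  p_ee: 0.0097 -0.0154 0.8224  tau: -8.9178 -0.2862
step 3  q: -0.0337 0.1452  dq: -0.4583 0.9283  p_ee: 0.0104 -0.0177 0.8224  tau: -7.8852 -0.2310
step 4  q: -0.0389 0.1543  dq: -0.5861 0.9097  p_ee: 0.0110 -0.0210 0.8223  tau: -6.9688 -0.1803
step 5  q: -0.0453 0.1633  dq: -0.7002 0.8907  p_ee: 0.0115 -0.0252 0.8221  tau: -6.1536 -0.1346
step 6  q: -0.0528 0.1721  dq: -0.8024 0.8713  p_ee: 0.0121 -0.0302 0.8219  tau: -5.4266 -0.0932
step 7  q: -0.0613 0.1807  dq: -0.8942 0.8519  p_ee: 0.0127 -0.0359 0.8217  tau: -4.7765 -0.0557
step 8  q: -0.0707 0.1891  dq: -0.9768 0.8325  p_ee: 0.0132 -0.0422 0.8214  tau: -4.1933 -0.0218
step 9  q: -0.0808 0.1974  dq: -1.0515 0.8132  p_ee: 0.0138 -0.0491 0.8210  tau: -3.6682 0.0090
step 10  q: -0.0917 0.2054  dq: -1.1192 0.7941  p_ee: 0.0144 -0.0564 0.8205  tau: -3.1936 0.0369
step 11  q: -0.1032 0.2132  dq: -1.1808 0.7753  p_ee: 0.0150 -0.0643 0.8199  tau: -2.7629 0.0624
step 12  q: -0.1152 0.2209  dq: -1.2370 0.7567  p_ee: 0.0156 -0.0726 0.8191  tau: -2.3701 0.0857
step 13  q: -0.1279 0.2284  dq: -1.2884 0.7384  p_ee: 0.0163 -0.0812 0.8183  tau: -2.0103 0.1071
step 14  q: -0.1410 0.2356  dq: -1.3358 0.7204  p_ee: 0.0170 -0.0902 0.8173  tau: -1.6790 0.1269
step 15  q: -0.1546 0.2428  dq: -1.3795 0.7025  p_ee: 0.0178 -0.0996 0.8162  tau: -1.3723 0.1452
step 16  q: -0.1686 0.2497  dq: -1.4200 0.6850  p_ee: 0.0186 -0.1092 0.8150  tau: -1.0868 0.1623
step 17  q: -0.1830 0.2564  dq: -1.4577 0.6676  p_ee: 0.0195 -0.1190 0.8135  tau: -0.8196 0.1783
step 18  q: -0.1977 0.2630  dq: -1.4929 0.6505  p_ee: 0.0205 -0.1291 0.8120  tau: -0.5682 0.1935
step 19  q: -0.2128 0.2694  dq: -1.5259 0.6335  p_ee: 0.0215 -0.1395 0.8102  tau: -0.3302 0.2078
step 20  q: -0.2282 0.2757  dq: -1.5568 0.6168  p_ee: 0.0226 -0.1500 0.8083  tau: -0.1038 0.2215
step 21  q: -0.2439 0.2818  dq: -1.5861 0.6002  p_ee: 0.0237 -0.1607 0.8062  tau: 0.1128 0.2347
step 22  q: -0.2599 0.2877  dq: -1.6137 0.5838  p_ee: 0.0250 -0.1716 0.8039  tau: 0.3210 0.2475
step 23  q: -0.2762 0.2934  dq: -1.6399 0.5675  p_ee: 0.0263 -0.1827 0.8014  tau: 0.5221 0.2599
step 24  q: -0.2927 0.2990  dq: -1.6649 0.5514  p_ee: 0.0277 -0.1939 0.7987  tau: 0.7172 0.2720
step 25  q: -0.3095 0.3044  dq: -1.6886 0.5355  p_ee: 0.0292 -0.2052 0.7958  tau: 0.9072 0.2840
step 26  q: -0.3265 0.3097  dq: -1.7113 0.5196  p_ee: 0.0308 -0.2166 0.7927  tau: 1.0929 0.2957
step 27  q: -0.3437 0.3148  dq: -1.7330 0.5040  p_ee: 0.0325 -0.2281 0.7894  tau: 1.2751 0.3074
step 28  q: -0.3611 0.3198  dq: -1.7538 0.4884  p_ee: 0.0343 -0.2397 0.7858  tau: 1.4544 0.3190
step 29  q: -0.3788 0.3246  dq: -1.7737 0.4730  p_ee: 0.0362 -0.2514 0.7821  tau: 1.6312 0.3306
step 30  q: -0.3966 0.3292  dq: -1.7928 0.4578  p_ee: 0.0382 -0.2632 0.7781  tau: 1.8061 0.3422
step 31  q: -0.4146 0.3337  dq: -1.8111 0.4426  p_ee: 0.0403 -0.2750 0.7739  tau: 1.9793 0.3538
step 32  q: -0.4328 0.3381  dq: -1.8287 0.4276  p_ee: 0.0425 -0.2868 0.7694  tau: 2.1512 0.3655
step 33  q: -0.4512 0.3423  dq: -1.8455 0.4128  p_ee: 0.0448 -0.2987 0.7648  tau: 2.3219 0.3772
step 34  q: -0.4697 0.3463  dq: -1.8617 0.3981  p_ee: 0.0472 -0.3106 0.7598  tau: 2.4918 0.3890
step 35  q: -0.4884 0.3502  dq: -1.8772 0.3835  p_ee: 0.0498 -0.3225 0.7547  tau: 2.6610 0.4009
step 36  q: -0.5072 0.3540  dq: -1.8920 0.3691  p_ee: 0.0524 -0.3344 0.7493  tau: 2.8295 0.4129
step 37  q: -0.5262 0.3576  dq: -1.9061 0.3549  p_ee: 0.0552 -0.3463 0.7437  tau: 2.9975 0.4250
step 38  q: -0.5454 0.3611  dq: -1.9196 0.3408  p_ee: 0.0580 -0.3582 0.7378  tau: 3.1651 0.4372
step 39  q: -0.5646 0.3644  dq: -1.9324 0.3268  p_ee: 0.0610 -0.3700 0.7317  tau: 3.3321 0.4495
step 40  q: -0.5840 0.3676  dq: -1.9446 0.3130  p_ee: 0.0642 -0.3818 0.7253  tau: 3.4988 0.4619
step 41  q: -0.6035 0.3707  dq: -1.9561 0.2994  p_ee: 0.0674 -0.3935 0.7187  tau: 3.6649 0.4744
step 42  q: -0.6231 0.3736  dq: -1.9669 0.2860  p_ee: 0.0707 -0.4052 0.7119  tau: 3.8306 0.4870
step 43  q: -0.6428 0.3764  dq: -1.9771 0.2728  p_ee: 0.0742 -0.4168 0.7048  tau: 3.9957 0.4996
step 44  q: -0.6626 0.3791  dq: -1.9866 0.2597  p_ee: 0.0778 -0.4283 0.6975  tau: 4.1602 0.5124
step 45  q: -0.6826 0.3816  dq: -1.9953 0.2469  p_ee: 0.0815 -0.4397 0.6899  tau: 4.3240 0.5252
step 46  q: -0.7025 0.3840  dq: -2.0034 0.2342  p_ee: 0.0853 -0.4509 0.6821  tau: 4.4870 0.5380
step 47  q: -0.7226 0.3863  dq: -2.0108 0.2217  p_ee: 0.0892 -0.4621 0.6741  tau: 4.6491 0.5509
step 48  q: -0.7428 0.3884  dq: -2.0175 0.2095  p_ee: 0.0932 -0.4731 0.6658  tau: 4.8101 0.5638
step 49  q: -0.7630 0.3905  dq: -2.0234 0.1974  p_ee: 0.0974 -0.4840 0.6573  tau: 4.9701 0.5768
step 50  q: -0.7832 0.3924  dq: -2.0286 0.1856  p_ee: 0.1017 -0.4947 0.6486  tau: 5.1287 0.5897
step 51  q: -0.8035 0.3942  dq: -2.0331 0.1740  p_ee: 0.1060 -0.5053 0.6397  tau: 5.2860 0.6026
step 52  q: -0.8239 0.3959  dq: -2.0368 0.1626  p_ee: 0.1105 -0.5157 0.6306  tau: 5.4417 0.6155
step 53  q: -0.8443 0.3974  dq: -2.0398 0.1515  p_ee: 0.1151 -0.5259 0.6213  tau: 5.5958 0.6283
step 54  q: -0.8647 0.3989  dq: -2.0419 0.1406  p_ee: 0.1197 -0.5359 0.6118  tau: 5.7480 0.6411
step 55  q: -0.8851 0.4002  dq: -2.0434 0.1299  p_ee: 0.1245 -0.5457 0.6021  tau: 5.8983 0.6538
step 56  q: -0.9055 0.4015  dq: -2.0440 0.1195  p_ee: 0.1294 -0.5553 0.5922  tau: 6.0465 0.6664
step 57  q: -0.9260 0.4026  dq: -2.0439 0.1093  p_ee: 0.1343 -0.5647 0.5821  tau: 6.1924 0.6789
step 58  q: -0.9464 0.4037  dq: -2.0430 0.0994  p_ee: 0.1394 -0.5739 0.5719  tau: 6.3359 0.6913
step 59  q: -0.9668 0.4046  dq: -2.0413 0.0898  p_ee: 0.1445 -0.5828 0.5615  tau: 6.4768 0.7035
step 60  q: -0.9872 0.4055  dq: -2.0388 0.0804  p_ee: 0.1497 -0.5915 0.5509  tau: 6.6151 0.7156
step 61  q: -1.0076 0.4062  dq: -2.0355 0.0713  p_ee: 0.1550 -0.5999 0.5402  tau: 6.7505 0.7275
step 62  q: -1.0279 0.4069  dq: -2.0315 0.0626  p_ee: 0.1603 -0.6081 0.5294


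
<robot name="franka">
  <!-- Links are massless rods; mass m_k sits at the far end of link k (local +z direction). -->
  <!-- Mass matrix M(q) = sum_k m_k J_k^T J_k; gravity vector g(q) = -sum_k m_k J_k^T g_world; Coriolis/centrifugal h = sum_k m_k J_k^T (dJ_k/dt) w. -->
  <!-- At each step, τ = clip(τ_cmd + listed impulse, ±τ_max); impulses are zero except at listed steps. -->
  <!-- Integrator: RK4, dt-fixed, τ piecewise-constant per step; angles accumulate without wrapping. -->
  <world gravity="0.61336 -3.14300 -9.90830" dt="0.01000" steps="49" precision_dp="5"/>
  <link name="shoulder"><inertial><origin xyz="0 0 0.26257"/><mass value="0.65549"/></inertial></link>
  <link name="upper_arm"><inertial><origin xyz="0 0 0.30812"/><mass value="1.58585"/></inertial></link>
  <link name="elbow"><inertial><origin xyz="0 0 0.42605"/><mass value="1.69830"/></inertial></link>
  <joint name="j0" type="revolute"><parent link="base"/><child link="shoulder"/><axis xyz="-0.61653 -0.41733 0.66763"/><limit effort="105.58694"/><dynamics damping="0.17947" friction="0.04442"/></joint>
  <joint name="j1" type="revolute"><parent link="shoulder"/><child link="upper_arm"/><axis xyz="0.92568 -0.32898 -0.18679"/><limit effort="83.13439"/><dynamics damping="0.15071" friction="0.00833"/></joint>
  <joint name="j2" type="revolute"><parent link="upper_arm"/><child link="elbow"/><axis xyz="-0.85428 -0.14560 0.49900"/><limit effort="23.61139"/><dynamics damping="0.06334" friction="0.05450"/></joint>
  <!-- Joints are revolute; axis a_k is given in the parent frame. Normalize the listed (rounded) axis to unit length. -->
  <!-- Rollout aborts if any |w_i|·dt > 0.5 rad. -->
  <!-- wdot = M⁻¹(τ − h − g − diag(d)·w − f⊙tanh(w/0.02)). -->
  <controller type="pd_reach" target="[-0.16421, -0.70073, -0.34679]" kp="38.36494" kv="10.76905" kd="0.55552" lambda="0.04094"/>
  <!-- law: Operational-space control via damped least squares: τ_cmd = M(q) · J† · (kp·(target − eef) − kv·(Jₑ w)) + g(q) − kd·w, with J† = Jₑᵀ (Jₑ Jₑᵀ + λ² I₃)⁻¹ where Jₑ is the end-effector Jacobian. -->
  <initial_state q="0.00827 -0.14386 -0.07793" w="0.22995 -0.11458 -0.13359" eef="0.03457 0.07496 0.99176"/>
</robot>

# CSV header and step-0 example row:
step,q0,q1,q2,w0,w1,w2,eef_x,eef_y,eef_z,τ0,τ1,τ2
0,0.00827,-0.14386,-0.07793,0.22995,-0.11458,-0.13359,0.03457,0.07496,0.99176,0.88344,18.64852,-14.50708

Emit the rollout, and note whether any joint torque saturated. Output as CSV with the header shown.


step,q0,q1,q2,w0,w1,w2,eef_x,eef_y,eef_z,τ0,τ1,τ2
1,0.01309,-0.14656,-0.09021,0.73081,-0.42606,-2.31765,0.03366,0.07539,0.99167,9.56116,11.57176,-11.60536
2,0.02313,-0.15282,-0.12487,1.27200,-0.82974,-4.60899,0.03233,0.07341,0.99150,25.38614,0.41888,-9.08823
3,0.03946,-0.16461,-0.18614,1.97625,-1.54032,-7.63276,0.03044,0.06943,0.99074,41.35257,-10.96400,-6.72011
4,0.06330,-0.18534,-0.28121,2.75715,-2.62225,-11.34319,0.02775,0.06385,0.98833,45.46920,-15.66803,-4.75666
5,0.09376,-0.21762,-0.41194,3.28118,-3.84949,-14.72500,0.02383,0.05712,0.98271,33.44737,-10.84971,-3.64523
6,0.12681,-0.26104,-0.56923,3.28470,-4.83441,-16.64380,0.01824,0.04983,0.97269,15.41497,-2.20482,-3.37908
7,0.15762,-0.31235,-0.73804,2.86024,-5.41570,-17.06821,0.01074,0.04240,0.95828,0.04965,5.03405,-3.43785
8,0.18308,-0.36783,-0.90654,2.23537,-5.66895,-16.62812,0.00140,0.03501,0.94043,-10.93433,9.72043,-3.34260
9,0.20199,-0.42480,-1.06884,1.55802,-5.71676,-15.85295,-0.00948,0.02758,0.92027,-18.46887,12.39169,-2.90373
10,0.21415,-0.48164,-1.22303,0.88652,-5.64752,-15.02002,-0.02153,0.01996,0.89866,-23.65965,13.74439,-2.12519
11,0.21970,-0.53745,-1.36917,0.23282,-5.51212,-14.24465,-0.03438,0.01198,0.87615,-27.29527,14.29188,-1.08364
12,0.21879,-0.59169,-1.50804,-0.40729,-5.33449,-13.56237,-0.04773,0.00356,0.85311,-29.89647,14.37071,0.13184
13,0.21152,-0.64399,-1.64057,-1.04484,-5.12536,-12.97699,-0.06133,-0.00536,0.82974,-31.78896,14.19869,1.44314
14,0.19785,-0.69404,-1.76770,-1.68942,-4.88387,-12.47725,-0.07495,-0.01477,0.80616,-33.19861,13.91767,2.78548
15,0.17767,-0.74148,-1.89019,-2.34788,-4.60141,-12.04605,-0.08843,-0.02461,0.78246,-34.29225,13.62347,4.10657
16,0.15083,-0.78584,-2.00864,-3.02422,-4.26374,-11.66419,-0.10165,-0.03479,0.75870,-35.20495,13.38534,5.36395
17,0.11713,-0.82646,-2.12344,-3.71948,-3.85227,-11.31151,-0.11450,-0.04518,0.73495,-36.05954,13.25901,6.52235
18,0.07639,-0.86252,-2.23478,-4.43180,-3.34494,-10.96699,-0.12690,-0.05564,0.71131,-36.97985,13.29628,7.55160
19,0.02846,-0.89292,-2.34263,-5.15637,-2.71743,-10.60845,-0.13877,-0.06597,0.68789,-38.09894,13.55254,8.42541
20,-0.02675,-0.91635,-2.44674,-5.88565,-1.94506,-10.21241,-0.15002,-0.07601,0.66483,-39.56083,14.09217,9.12073
21,-0.08926,-0.93124,-2.54662,-6.61029,-1.00607,-9.75452,-0.16053,-0.08557,0.64234,-41.51192,14.99030,9.61788
22,-0.15896,-0.93585,-2.64153,-7.32147,0.11332,-9.21131,-0.17017,-0.09454,0.62064,-44.07428,16.32688,9.90130
23,-0.23569,-0.92835,-2.73051,-8.01521,1.41228,-8.56357,-0.17876,-0.10284,0.59997,-47.28956,18.16467,9.96044
24,-0.31932,-0.90703,-2.81246,-8.69738,2.87056,-7.79959,-0.18610,-0.11057,0.58057,-51.02346,20.49558,9.78913
25,-0.40979,-0.87049,-2.88620,-9.39014,4.44140,-6.92002,-0.19203,-0.11797,0.56260,-54.84299,23.16792,9.38527
26,-0.50741,-0.81798,-2.95062,-10.13364,6.04854,-5.93833,-0.19641,-0.12542,0.54609,-57.93761,25.80796,8.74914
27,-0.61292,-0.74964,-3.00480,-10.98316,7.58139,-4.87897,-0.19925,-0.13340,0.53089,-59.24076,27.83951,7.88501
28,-0.72768,-0.66697,-3.04813,-12.00306,8.88961,-3.77651,-0.20065,-0.14237,0.51668,-57.87121,28.71091,6.81072
29,-0.85371,-0.57313,-3.08040,-13.25930,9.78809,-2.67978,-0.20079,-0.15267,0.50305,-53.68138,28.27182,5.57778
30,-0.99369,-0.47318,-3.10201,-14.80682,10.08743,-1.66113,-0.19982,-0.16451,0.48964,-47.38604,26.98091,4.29761
31,-1.15067,-0.37386,-3.11424,-16.66294,9.65015,-0.82609,-0.19777,-0.17807,0.47621,-40.09955,25.70564,3.16280
32,-1.32751,-0.28272,-3.11961,-18.76625,8.45205,-0.31721,-0.19453,-0.19369,0.46267,-32.70420,25.26142,2.44882
33,-1.52593,-0.20685,-3.12221,-20.93984,6.62430,-0.30064,-0.18994,-0.21204,0.44887,-25.39363,25.95748,2.48595
34,-1.74523,-0.15120,-3.12771,-22.89009,4.45729,-0.92112,-0.18393,-0.23413,0.43430,-17.46734,27.32400,3.60357
35,-1.98139,-0.11724,-3.14283,-24.26133,2.35463,-2.22892,-0.17680,-0.26102,0.41764,-7.61100,28.22318,6.06313
36,-2.22693,-0.10220,-3.17406,-24.73120,0.74366,-4.11979,-0.16942,-0.29332,0.39671,5.10528,27.45760,9.99511
37,-2.47174,-0.09940,-3.22605,-24.10400,-0.03211,-6.34247,-0.16341,-0.33061,0.36894,20.01753,24.56593,15.34450
38,-2.70465,-0.09949,-3.30058,-22.36330,0.19399,-8.58916,-0.16106,-0.37125,0.33227,34.73415,20.16139,21.83328
39,-2.91526,-0.09256,-3.39661,-19.66610,1.36281,-10.61757,-0.16500,-0.41263,0.28620,46.92755,15.25513,23.61139
40,-3.09508,-0.06998,-3.51253,-16.22324,3.28874,-12.56969,-0.17750,-0.45227,0.23213,59.75126,6.75162,23.61139
41,-3.23755,-0.02708,-3.64803,-12.22434,5.33277,-14.54672,-0.20059,-0.48876,0.17312,81.56109,-16.91733,23.61139
42,-3.33907,0.02814,-3.80258,-8.11611,5.60311,-16.35945,-0.23586,-0.52152,0.11364,82.71755,-25.02959,23.61139
43,-3.40226,0.07855,-3.97387,-4.62828,4.32332,-17.85894,-0.28252,-0.55010,0.05805,74.20802,-21.17039,23.61139
44,-3.43466,0.11252,-4.15851,-1.96340,2.39896,-19.03493,-0.33724,-0.57426,0.00869,66.07259,-16.40545,23.61139
45,-3.44398,0.12674,-4.35379,0.02363,0.46498,-20.02163,-0.39590,-0.59415,-0.03440,58.98993,-12.23498,23.61139
46,-3.43591,0.12305,-4.55873,1.54278,-1.15479,-20.99412,-0.45521,-0.61025,-0.07229,52.77721,-8.78575,23.61139
47,-3.41436,0.10481,-4.77380,2.73504,-2.45235,-22.06452,-0.51309,-0.62287,-0.10607,47.23460,-5.91109,23.61139
48,-3.38221,0.07475,-5.00029,3.67164,-3.53979,-23.28354,-0.56817,-0.63194,-0.13643,42.20986,-3.42031,23.61139
49,-3.34186,0.03435,-5.23969,4.36977,-4.53890,-24.63900,-0.61929,-0.63698,-0.16363,,,
# any joint saturated: yes


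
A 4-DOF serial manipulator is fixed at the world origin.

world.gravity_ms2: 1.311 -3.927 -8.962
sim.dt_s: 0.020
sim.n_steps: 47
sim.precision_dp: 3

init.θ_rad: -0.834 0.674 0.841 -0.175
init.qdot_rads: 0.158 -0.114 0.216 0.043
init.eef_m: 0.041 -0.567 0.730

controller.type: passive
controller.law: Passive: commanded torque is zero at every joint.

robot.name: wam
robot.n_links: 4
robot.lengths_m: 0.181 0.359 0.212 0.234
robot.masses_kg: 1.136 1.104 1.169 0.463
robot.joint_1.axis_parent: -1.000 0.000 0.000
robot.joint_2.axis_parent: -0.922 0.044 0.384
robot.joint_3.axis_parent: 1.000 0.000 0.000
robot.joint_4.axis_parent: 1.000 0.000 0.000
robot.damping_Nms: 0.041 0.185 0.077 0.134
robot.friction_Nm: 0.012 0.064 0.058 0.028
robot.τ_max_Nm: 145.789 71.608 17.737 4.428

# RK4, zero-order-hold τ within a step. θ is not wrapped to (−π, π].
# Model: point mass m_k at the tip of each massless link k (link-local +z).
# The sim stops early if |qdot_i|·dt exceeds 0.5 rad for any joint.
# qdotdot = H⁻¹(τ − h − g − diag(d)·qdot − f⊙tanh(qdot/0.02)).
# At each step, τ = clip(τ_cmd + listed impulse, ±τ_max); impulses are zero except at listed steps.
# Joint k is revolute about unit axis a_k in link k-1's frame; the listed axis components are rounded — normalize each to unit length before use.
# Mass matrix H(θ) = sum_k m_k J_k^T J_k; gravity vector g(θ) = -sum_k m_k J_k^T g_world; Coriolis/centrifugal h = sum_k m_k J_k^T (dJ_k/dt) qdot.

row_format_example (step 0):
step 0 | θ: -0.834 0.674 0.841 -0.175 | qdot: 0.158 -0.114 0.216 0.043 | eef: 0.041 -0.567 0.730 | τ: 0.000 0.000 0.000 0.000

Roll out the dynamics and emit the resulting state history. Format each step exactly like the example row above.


step 1 | θ: -0.840 0.682 0.850 -0.177 | qdot: -0.689 0.882 0.613 -0.202 | eef: 0.041 -0.568 0.728 | τ: 0.000 0.000 0.000 0.000
step 2 | θ: -0.861 0.708 0.865 -0.183 | qdot: -1.432 1.695 0.921 -0.368 | eef: 0.042 -0.572 0.722 | τ: 0.000 0.000 0.000 0.000
step 3 | θ: -0.896 0.749 0.886 -0.191 | qdot: -2.074 2.325 1.143 -0.482 | eef: 0.042 -0.578 0.712 | τ: 0.000 0.000 0.000 0.000
step 4 | θ: -0.943 0.800 0.910 -0.202 | qdot: -2.624 2.780 1.280 -0.554 | eef: 0.041 -0.586 0.699 | τ: 0.000 0.000 0.000 0.000
step 5 | θ: -1.001 0.859 0.936 -0.213 | qdot: -3.098 3.080 1.332 -0.592 | eef: 0.040 -0.598 0.682 | τ: 0.000 0.000 0.000 0.000
step 6 | θ: -1.067 0.922 0.963 -0.225 | qdot: -3.514 3.245 1.298 -0.599 | eef: 0.038 -0.612 0.662 | τ: 0.000 0.000 0.000 0.000
step 7 | θ: -1.141 0.988 0.988 -0.237 | qdot: -3.885 3.291 1.173 -0.576 | eef: 0.035 -0.628 0.637 | τ: 0.000 0.000 0.000 0.000
step 8 | θ: -1.222 1.053 1.009 -0.248 | qdot: -4.220 3.228 0.947 -0.526 | eef: 0.031 -0.647 0.608 | τ: 0.000 0.000 0.000 0.000
step 9 | θ: -1.309 1.116 1.025 -0.258 | qdot: -4.525 3.060 0.608 -0.444 | eef: 0.025 -0.669 0.575 | τ: 0.000 0.000 0.000 0.000
step 10 | θ: -1.403 1.175 1.033 -0.266 | qdot: -4.796 2.780 0.141 -0.330 | eef: 0.018 -0.693 0.538 | τ: 0.000 0.000 0.000 0.000
step 11 | θ: -1.501 1.227 1.030 -0.271 | qdot: -5.020 2.383 -0.417 -0.243 | eef: 0.010 -0.719 0.496 | τ: 0.000 0.000 0.000 0.000
step 12 | θ: -1.603 1.269 1.015 -0.275 | qdot: -5.188 1.851 -1.137 -0.101 | eef: 0.000 -0.747 0.450 | τ: 0.000 0.000 0.000 0.000
step 13 | θ: -1.708 1.300 0.983 -0.275 | qdot: -5.277 1.159 -2.034 0.074 | eef: -0.011 -0.777 0.398 | τ: 0.000 0.000 0.000 0.000
step 14 | θ: -1.814 1.314 0.932 -0.272 | qdot: -5.261 0.281 -3.126 0.282 | eef: -0.023 -0.807 0.342 | τ: 0.000 0.000 0.000 0.000
step 15 | θ: -1.918 1.310 0.857 -0.263 | qdot: -5.122 -0.794 -4.459 0.622 | eef: -0.036 -0.837 0.282 | τ: 0.000 0.000 0.000 0.000
step 16 | θ: -2.017 1.281 0.752 -0.246 | qdot: -4.816 -2.127 -6.065 1.097 | eef: -0.049 -0.866 0.217 | τ: 0.000 0.000 0.000 0.000
step 17 | θ: -2.109 1.222 0.612 -0.218 | qdot: -4.301 -3.776 -7.956 1.699 | eef: -0.062 -0.892 0.148 | τ: 0.000 0.000 0.000 0.000
step 18 | θ: -2.188 1.127 0.432 -0.178 | qdot: -3.531 -5.785 -10.018 2.323 | eef: -0.072 -0.915 0.077 | τ: 0.000 0.000 0.000 0.000
step 19 | θ: -2.248 0.989 0.214 -0.128 | qdot: -2.462 -8.062 -11.677 2.529 | eef: -0.076 -0.931 0.004 | τ: 0.000 0.000 0.000 0.000
step 20 | θ: -2.284 0.806 -0.023 -0.086 | qdot: -1.132 -10.172 -11.602 1.420 | eef: -0.071 -0.936 -0.070 | τ: 0.000 0.000 0.000 0.000
step 21 | θ: -2.292 0.586 -0.234 -0.081 | qdot: 0.348 -11.819 -9.280 -1.080 | eef: -0.054 -0.931 -0.146 | τ: 0.000 0.000 0.000 0.000
step 22 | θ: -2.269 0.334 -0.387 -0.129 | qdot: 1.975 -13.361 -5.909 -3.728 | eef: -0.029 -0.914 -0.226 | τ: 0.000 0.000 0.000 0.000
step 23 | θ: -2.217 0.059 -0.466 -0.226 | qdot: 2.870 -13.546 -1.794 -5.740 | eef: -0.004 -0.885 -0.313 | τ: 0.000 0.000 0.000 0.000
step 24 | θ: -2.179 -0.170 -0.456 -0.345 | qdot: 0.606 -8.765 2.657 -5.776 | eef: 0.008 -0.843 -0.408 | τ: 0.000 0.000 0.000 0.000
step 25 | θ: -2.196 -0.290 -0.370 -0.445 | qdot: -2.205 -3.463 5.663 -4.074 | eef: 0.007 -0.789 -0.510 | τ: 0.000 0.000 0.000 0.000
step 26 | θ: -2.261 -0.320 -0.238 -0.502 | qdot: -4.186 0.289 7.312 -1.478 | eef: 0.001 -0.721 -0.615 | τ: 0.000 0.000 0.000 0.000
step 27 | θ: -2.359 -0.287 -0.087 -0.500 | qdot: -5.571 2.783 7.634 1.714 | eef: -0.005 -0.635 -0.720 | τ: 0.000 0.000 0.000 0.000
step 28 | θ: -2.481 -0.216 0.057 -0.432 | qdot: -6.533 4.175 6.554 5.096 | eef: -0.008 -0.528 -0.816 | τ: 0.000 0.000 0.000 0.000
step 29 | θ: -2.618 -0.127 0.169 -0.301 | qdot: -7.050 4.481 4.537 7.749 | eef: -0.007 -0.403 -0.893 | τ: 0.000 0.000 0.000 0.000
step 30 | θ: -2.760 -0.043 0.238 -0.133 | qdot: -7.078 3.836 2.388 8.866 | eef: -0.003 -0.265 -0.944 | τ: 0.000 0.000 0.000 0.000
step 31 | θ: -2.898 0.022 0.267 0.042 | qdot: -6.673 2.538 0.647 8.370 | eef: 0.002 -0.126 -0.968 | τ: 0.000 0.000 0.000 0.000
step 32 | θ: -3.025 0.057 0.268 0.195 | qdot: -6.038 1.045 -0.517 6.776 | eef: 0.005 0.007 -0.969 | τ: 0.000 0.000 0.000 0.000
step 33 | θ: -3.139 0.065 0.250 0.311 | qdot: -5.396 -0.261 -1.239 4.780 | eef: 0.006 0.129 -0.953 | τ: 0.000 0.000 0.000 0.000
step 34 | θ: -3.242 0.050 0.220 0.387 | qdot: -4.915 -1.138 -1.670 2.846 | eef: 0.005 0.239 -0.927 | τ: 0.000 0.000 0.000 0.000
step 35 | θ: -3.337 0.021 0.184 0.426 | qdot: -4.571 -1.655 -1.907 1.147 | eef: 0.002 0.338 -0.895 | τ: 0.000 0.000 0.000 0.000
step 36 | θ: -3.426 -0.014 0.145 0.434 | qdot: -4.358 -1.836 -1.971 -0.242 | eef: -0.001 0.426 -0.858 | τ: 0.000 0.000 0.000 0.000
step 37 | θ: -3.512 -0.050 0.106 0.419 | qdot: -4.237 -1.763 -1.909 -1.240 | eef: -0.005 0.506 -0.819 | τ: 0.000 0.000 0.000 0.000
step 38 | θ: -3.596 -0.083 0.070 0.387 | qdot: -4.154 -1.523 -1.694 -1.959 | eef: -0.008 0.576 -0.776 | τ: 0.000 0.000 0.000 0.000
step 39 | θ: -3.678 -0.111 0.039 0.343 | qdot: -4.064 -1.211 -1.384 -2.397 | eef: -0.010 0.638 -0.732 | τ: 0.000 0.000 0.000 0.000
step 40 | θ: -3.758 -0.132 0.015 0.293 | qdot: -3.933 -0.902 -1.035 -2.573 | eef: -0.011 0.693 -0.686 | τ: 0.000 0.000 0.000 0.000
step 41 | θ: -3.835 -0.147 -0.002 0.241 | qdot: -3.741 -0.651 -0.688 -2.533 | eef: -0.011 0.741 -0.639 | τ: 0.000 0.000 0.000 0.000
step 42 | θ: -3.907 -0.158 -0.013 0.192 | qdot: -3.480 -0.483 -0.365 -2.334 | eef: -0.011 0.782 -0.591 | τ: 0.000 0.000 0.000 0.000
step 43 | θ: -3.973 -0.167 -0.017 0.148 | qdot: -3.154 -0.407 -0.073 -2.040 | eef: -0.012 0.818 -0.543 | τ: 0.000 0.000 0.000 0.000
step 44 | θ: -4.033 -0.175 -0.017 0.111 | qdot: -2.768 -0.444 0.115 -1.633 | eef: -0.012 0.848 -0.496 | τ: 0.000 0.000 0.000 0.000
step 45 | θ: -4.084 -0.185 -0.013 0.083 | qdot: -2.343 -0.554 0.250 -1.203 | eef: -0.012 0.874 -0.450 | τ: 0.000 0.000 0.000 0.000
step 46 | θ: -4.126 -0.198 -0.006 0.063 | qdot: -1.901 -0.684 0.416 -0.838 | eef: -0.013 0.895 -0.406 | τ: 0.000 0.000 0.000 0.000
step 47 | θ: -4.160 -0.213 0.004 0.049 | qdot: -1.454 -0.817 0.608 -0.536 | eef: -0.015 0.913 -0.364


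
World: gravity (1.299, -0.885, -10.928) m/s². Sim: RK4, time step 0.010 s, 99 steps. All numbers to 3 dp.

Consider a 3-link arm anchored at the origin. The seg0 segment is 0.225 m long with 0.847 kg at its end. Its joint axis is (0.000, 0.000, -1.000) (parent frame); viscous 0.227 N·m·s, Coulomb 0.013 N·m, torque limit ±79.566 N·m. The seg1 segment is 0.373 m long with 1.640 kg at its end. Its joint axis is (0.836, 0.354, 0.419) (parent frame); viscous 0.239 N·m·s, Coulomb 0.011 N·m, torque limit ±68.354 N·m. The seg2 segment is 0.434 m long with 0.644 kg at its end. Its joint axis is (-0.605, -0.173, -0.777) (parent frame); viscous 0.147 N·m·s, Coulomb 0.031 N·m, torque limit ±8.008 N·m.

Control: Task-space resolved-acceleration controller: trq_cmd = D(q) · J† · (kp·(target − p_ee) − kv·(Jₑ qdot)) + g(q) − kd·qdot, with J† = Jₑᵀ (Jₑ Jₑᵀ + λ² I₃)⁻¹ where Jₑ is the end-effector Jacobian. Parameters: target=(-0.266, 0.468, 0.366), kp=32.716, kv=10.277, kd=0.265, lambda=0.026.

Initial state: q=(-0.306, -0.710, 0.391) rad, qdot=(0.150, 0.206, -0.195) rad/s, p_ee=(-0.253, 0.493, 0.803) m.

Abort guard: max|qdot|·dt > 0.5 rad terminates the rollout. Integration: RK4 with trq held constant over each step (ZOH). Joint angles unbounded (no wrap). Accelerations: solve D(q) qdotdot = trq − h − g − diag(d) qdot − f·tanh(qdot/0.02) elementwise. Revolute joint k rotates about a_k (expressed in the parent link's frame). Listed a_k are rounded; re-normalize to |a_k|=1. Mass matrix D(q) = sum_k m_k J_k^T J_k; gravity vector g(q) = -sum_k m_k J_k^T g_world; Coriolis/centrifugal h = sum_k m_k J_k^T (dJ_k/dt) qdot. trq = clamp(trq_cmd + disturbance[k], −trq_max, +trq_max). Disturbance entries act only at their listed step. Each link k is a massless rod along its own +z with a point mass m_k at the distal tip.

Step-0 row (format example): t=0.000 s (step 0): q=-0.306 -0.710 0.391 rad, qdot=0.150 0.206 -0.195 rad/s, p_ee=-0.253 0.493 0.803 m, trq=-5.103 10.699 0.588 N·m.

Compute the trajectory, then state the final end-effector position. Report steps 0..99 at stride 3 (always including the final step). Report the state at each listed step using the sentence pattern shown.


t=0.030 s (step 3): q=-0.318 -0.686 0.456 rad, qdot=-0.841 1.248 3.861 rad/s, p_ee=-0.251 0.491 0.803 m, trq=-3.789 9.423 -0.756 N·m.
t=0.060 s (step 6): q=-0.352 -0.643 0.591 rad, qdot=-1.436 1.517 4.854 rad/s, p_ee=-0.252 0.486 0.799 m, trq=-2.347 6.770 -0.933 N·m.
t=0.090 s (step 9): q=-0.401 -0.599 0.735 rad, qdot=-1.740 1.414 4.636 rad/s, p_ee=-0.256 0.479 0.794 m, trq=-1.193 4.706 -0.762 N·m.
t=0.120 s (step 12): q=-0.455 -0.560 0.866 rad, qdot=-1.836 1.183 4.106 rad/s, p_ee=-0.260 0.470 0.788 m, trq=-0.457 3.571 -0.575 N·m.
t=0.150 s (step 15): q=-0.510 -0.528 0.982 rad, qdot=-1.811 0.935 3.602 rad/s, p_ee=-0.266 0.462 0.782 m, trq=-0.047 3.056 -0.462 N·m.
t=0.180 s (step 18): q=-0.563 -0.503 1.083 rad, qdot=-1.719 0.705 3.197 rad/s, p_ee=-0.272 0.454 0.775 m, trq=0.150 2.876 -0.422 N·m.
t=0.210 s (step 21): q=-0.612 -0.485 1.174 rad, qdot=-1.597 0.501 2.885 rad/s, p_ee=-0.278 0.448 0.768 m, trq=0.217 2.858 -0.429 N·m.
t=0.240 s (step 24): q=-0.658 -0.473 1.257 rad, qdot=-1.464 0.321 2.640 rad/s, p_ee=-0.283 0.444 0.759 m, trq=0.210 2.914 -0.462 N·m.
t=0.270 s (step 27): q=-0.700 -0.466 1.333 rad, qdot=-1.332 0.163 2.442 rad/s, p_ee=-0.288 0.441 0.750 m, trq=0.164 2.999 -0.504 N·m.
t=0.300 s (step 30): q=-0.738 -0.463 1.404 rad, qdot=-1.209 0.023 2.276 rad/s, p_ee=-0.293 0.440 0.740 m, trq=0.101 3.093 -0.545 N·m.
t=0.330 s (step 33): q=-0.773 -0.464 1.470 rad, qdot=-1.100 -0.101 2.134 rad/s, p_ee=-0.297 0.440 0.729 m, trq=0.034 3.182 -0.580 N·m.
t=0.360 s (step 36): q=-0.804 -0.469 1.532 rad, qdot=-1.003 -0.214 2.007 rad/s, p_ee=-0.300 0.441 0.718 m, trq=-0.030 3.272 -0.604 N·m.
t=0.390 s (step 39): q=-0.833 -0.477 1.590 rad, qdot=-0.919 -0.317 1.891 rad/s, p_ee=-0.304 0.442 0.707 m, trq=-0.086 3.362 -0.616 N·m.
t=0.420 s (step 42): q=-0.860 -0.488 1.646 rad, qdot=-0.848 -0.413 1.785 rad/s, p_ee=-0.307 0.445 0.696 m, trq=-0.134 3.456 -0.616 N·m.
t=0.450 s (step 45): q=-0.884 -0.502 1.698 rad, qdot=-0.788 -0.501 1.687 rad/s, p_ee=-0.310 0.447 0.684 m, trq=-0.173 3.553 -0.603 N·m.
t=0.480 s (step 48): q=-0.907 -0.518 1.747 rad, qdot=-0.739 -0.585 1.598 rad/s, p_ee=-0.313 0.450 0.672 m, trq=-0.202 3.656 -0.579 N·m.
t=0.510 s (step 51): q=-0.929 -0.537 1.794 rad, qdot=-0.698 -0.663 1.517 rad/s, p_ee=-0.316 0.453 0.660 m, trq=-0.223 3.764 -0.543 N·m.
t=0.540 s (step 54): q=-0.949 -0.558 1.838 rad, qdot=-0.666 -0.738 1.444 rad/s, p_ee=-0.319 0.456 0.648 m, trq=-0.237 3.877 -0.497 N·m.
t=0.570 s (step 57): q=-0.969 -0.581 1.880 rad, qdot=-0.641 -0.809 1.378 rad/s, p_ee=-0.322 0.460 0.636 m, trq=-0.244 3.996 -0.442 N·m.
t=0.600 s (step 60): q=-0.988 -0.606 1.921 rad, qdot=-0.621 -0.877 1.321 rad/s, p_ee=-0.325 0.463 0.624 m, trq=-0.244 4.120 -0.377 N·m.
t=0.630 s (step 63): q=-1.006 -0.634 1.960 rad, qdot=-0.607 -0.944 1.271 rad/s, p_ee=-0.328 0.466 0.612 m, trq=-0.239 4.249 -0.303 N·m.
t=0.660 s (step 66): q=-1.024 -0.663 1.997 rad, qdot=-0.597 -1.008 1.228 rad/s, p_ee=-0.332 0.469 0.599 m, trq=-0.230 4.380 -0.222 N·m.
t=0.690 s (step 69): q=-1.042 -0.694 2.034 rad, qdot=-0.591 -1.072 1.193 rad/s, p_ee=-0.335 0.472 0.587 m, trq=-0.216 4.513 -0.133 N·m.
t=0.720 s (step 72): q=-1.060 -0.727 2.069 rad, qdot=-0.588 -1.135 1.164 rad/s, p_ee=-0.338 0.475 0.575 m, trq=-0.197 4.646 -0.037 N·m.
t=0.750 s (step 75): q=-1.077 -0.762 2.104 rad, qdot=-0.587 -1.199 1.142 rad/s, p_ee=-0.341 0.477 0.562 m, trq=-0.175 4.777 0.065 N·m.
t=0.780 s (step 78): q=-1.095 -0.799 2.138 rad, qdot=-0.589 -1.264 1.126 rad/s, p_ee=-0.344 0.480 0.550 m, trq=-0.149 4.904 0.174 N·m.
t=0.810 s (step 81): q=-1.113 -0.838 2.171 rad, qdot=-0.592 -1.330 1.116 rad/s, p_ee=-0.347 0.482 0.537 m, trq=-0.118 5.027 0.288 N·m.
t=0.840 s (step 84): q=-1.130 -0.879 2.205 rad, qdot=-0.596 -1.399 1.112 rad/s, p_ee=-0.350 0.484 0.525 m, trq=-0.083 5.141 0.408 N·m.
t=0.870 s (step 87): q=-1.148 -0.922 2.238 rad, qdot=-0.600 -1.471 1.112 rad/s, p_ee=-0.353 0.486 0.513 m, trq=-0.042 5.246 0.532 N·m.
t=0.900 s (step 90): q=-1.167 -0.967 2.272 rad, qdot=-0.606 -1.548 1.118 rad/s, p_ee=-0.355 0.488 0.500 m, trq=0.006 5.338 0.660 N·m.
t=0.930 s (step 93): q=-1.185 -1.015 2.305 rad, qdot=-0.611 -1.631 1.128 rad/s, p_ee=-0.357 0.490 0.488 m, trq=0.061 5.417 0.792 N·m.
t=0.960 s (step 96): q=-1.203 -1.065 2.339 rad, qdot=-0.617 -1.720 1.142 rad/s, p_ee=-0.359 0.492 0.476 m, trq=0.126 5.478 0.926 N·m.
t=0.990 s (step 99): q=-1.222 -1.118 2.374 rad, qdot=-0.622 -1.817 1.160 rad/s, p_ee=-0.361 0.493 0.464 m.
final p_ee position (m): -0.361 0.493 0.464
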